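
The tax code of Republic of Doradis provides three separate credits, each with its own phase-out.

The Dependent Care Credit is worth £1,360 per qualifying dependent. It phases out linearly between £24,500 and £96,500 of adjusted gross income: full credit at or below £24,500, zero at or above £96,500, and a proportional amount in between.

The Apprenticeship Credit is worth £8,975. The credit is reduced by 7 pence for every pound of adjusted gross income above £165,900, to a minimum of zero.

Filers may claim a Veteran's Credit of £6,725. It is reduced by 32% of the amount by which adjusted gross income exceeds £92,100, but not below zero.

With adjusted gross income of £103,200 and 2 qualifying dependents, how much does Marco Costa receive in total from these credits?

£12,148

Dependent Care Credit: base = 2 × £1,360 = £2,720. £103,200 is at or above £96,500, so the credit is £0.
Apprenticeship Credit: £103,200 is at or below the £165,900 threshold, so the full £8,975 applies.
Veteran's Credit: 32% of the £11,100 excess over £92,100 is £3,552; credit = £6,725 − £3,552 = £3,173.
Total: £0 + £8,975 + £3,173 = £12,148.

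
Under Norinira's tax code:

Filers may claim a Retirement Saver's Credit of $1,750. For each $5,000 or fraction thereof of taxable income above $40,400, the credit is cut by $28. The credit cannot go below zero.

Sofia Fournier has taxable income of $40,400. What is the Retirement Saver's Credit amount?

Retirement Saver's Credit: $40,400 is at or below the $40,400 threshold, so the full $1,750 applies.

$1,750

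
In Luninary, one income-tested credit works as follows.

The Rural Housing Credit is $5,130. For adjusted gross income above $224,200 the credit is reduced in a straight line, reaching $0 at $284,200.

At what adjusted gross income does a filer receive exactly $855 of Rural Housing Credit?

$274,200

$855 is 855/5,130 of the full $5,130, so 4,275/5,130 of the $60,000 range has been used: income = $224,200 + $60,000 × 4,275/5,130 = $274,200.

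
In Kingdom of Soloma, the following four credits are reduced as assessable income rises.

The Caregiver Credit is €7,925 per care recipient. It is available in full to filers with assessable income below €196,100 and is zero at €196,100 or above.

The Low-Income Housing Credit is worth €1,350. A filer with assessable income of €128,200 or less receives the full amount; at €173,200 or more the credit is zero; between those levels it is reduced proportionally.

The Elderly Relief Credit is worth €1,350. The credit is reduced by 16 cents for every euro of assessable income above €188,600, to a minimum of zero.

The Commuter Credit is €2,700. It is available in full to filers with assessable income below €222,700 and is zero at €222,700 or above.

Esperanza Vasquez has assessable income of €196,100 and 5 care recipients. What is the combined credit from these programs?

€2,850

Caregiver Credit: base = 5 × €7,925 = €39,625. €196,100 meets or exceeds the €196,100 cutoff, so the credit is €0.
Low-Income Housing Credit: €196,100 is at or above €173,200, so the credit is €0.
Elderly Relief Credit: 16% of the €7,500 excess over €188,600 is €1,200; credit = €1,350 − €1,200 = €150.
Commuter Credit: €196,100 is below the €222,700 cutoff, so the full €2,700 applies.
Total: €0 + €0 + €150 + €2,700 = €2,850.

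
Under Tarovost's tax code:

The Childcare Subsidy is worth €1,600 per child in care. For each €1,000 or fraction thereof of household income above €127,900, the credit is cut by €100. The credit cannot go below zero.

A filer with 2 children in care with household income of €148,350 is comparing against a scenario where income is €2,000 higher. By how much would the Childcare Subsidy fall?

At €148,350 — base = 2 × €1,600 = €3,200. income exceeds €127,900 by €20,450, which is 21 full-or-partial €1,000 increments; reduction = 21 × €100 = €2,100, leaving €1,100.
At €150,350 — base = 2 × €1,600 = €3,200. income exceeds €127,900 by €22,450, which is 23 full-or-partial €1,000 increments; reduction = 23 × €100 = €2,300, leaving €900.
Lost: €1,100 − €900 = €200.

€200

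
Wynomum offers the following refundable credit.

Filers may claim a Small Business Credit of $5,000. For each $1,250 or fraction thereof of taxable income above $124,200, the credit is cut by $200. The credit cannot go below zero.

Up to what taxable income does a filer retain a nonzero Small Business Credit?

After 24 increments the reduction is 24 × $200 = $4,800, leaving $200; one more increment wipes it out. Increment 24 ends at excess 24 × $1,250 = $30,000, so the highest qualifying income is $124,200 + $30,000 = $154,200.

$154,200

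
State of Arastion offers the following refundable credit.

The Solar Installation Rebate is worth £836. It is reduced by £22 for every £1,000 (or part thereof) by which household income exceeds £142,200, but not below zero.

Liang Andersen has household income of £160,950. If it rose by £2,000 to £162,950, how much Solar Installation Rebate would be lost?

At £160,950 — income exceeds £142,200 by £18,750, which is 19 full-or-partial £1,000 increments; reduction = 19 × £22 = £418, leaving £418.
At £162,950 — income exceeds £142,200 by £20,750, which is 21 full-or-partial £1,000 increments; reduction = 21 × £22 = £462, leaving £374.
Lost: £418 − £374 = £44.

£44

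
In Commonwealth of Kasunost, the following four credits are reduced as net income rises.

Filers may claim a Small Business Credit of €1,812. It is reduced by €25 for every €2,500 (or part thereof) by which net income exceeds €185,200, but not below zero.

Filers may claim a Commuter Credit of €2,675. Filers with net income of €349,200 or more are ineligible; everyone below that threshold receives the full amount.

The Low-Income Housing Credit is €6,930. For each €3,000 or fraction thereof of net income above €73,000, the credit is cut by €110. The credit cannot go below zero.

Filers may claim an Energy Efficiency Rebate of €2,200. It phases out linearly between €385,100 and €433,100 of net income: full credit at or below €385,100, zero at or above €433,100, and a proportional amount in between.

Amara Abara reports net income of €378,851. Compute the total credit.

€2,200

Small Business Credit: income exceeds €185,200 by €193,651 → 78 increments × €25 = €1,950 ≥ base, so the credit is €0.
Commuter Credit: €378,851 meets or exceeds the €349,200 cutoff, so the credit is €0.
Low-Income Housing Credit: income exceeds €73,000 by €305,851 → 102 increments × €110 = €11,220 ≥ base, so the credit is €0.
Energy Efficiency Rebate: €378,851 is at or below the €385,100 threshold, so the full €2,200 applies.
Total: €0 + €0 + €0 + €2,200 = €2,200.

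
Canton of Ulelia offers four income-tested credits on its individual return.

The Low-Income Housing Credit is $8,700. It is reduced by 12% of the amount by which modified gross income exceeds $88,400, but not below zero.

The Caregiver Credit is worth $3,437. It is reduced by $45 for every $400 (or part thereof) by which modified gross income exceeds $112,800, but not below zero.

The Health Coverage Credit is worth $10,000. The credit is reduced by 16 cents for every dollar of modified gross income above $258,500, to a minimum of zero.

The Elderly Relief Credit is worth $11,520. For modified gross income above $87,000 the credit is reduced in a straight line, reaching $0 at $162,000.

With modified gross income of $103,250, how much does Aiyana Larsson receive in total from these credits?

Low-Income Housing Credit: 12% of the $14,850 excess over $88,400 is $1,782; credit = $8,700 − $1,782 = $6,918.
Caregiver Credit: $103,250 is at or below the $112,800 threshold, so the full $3,437 applies.
Health Coverage Credit: $103,250 is at or below the $258,500 threshold, so the full $10,000 applies.
Elderly Relief Credit: $103,250 is $16,250 into a $75,000 phase-out range, leaving 58,750/75,000 of the credit: $11,520 × 58,750/75,000 = $9,024.
Total: $6,918 + $3,437 + $10,000 + $9,024 = $29,379.

$29,379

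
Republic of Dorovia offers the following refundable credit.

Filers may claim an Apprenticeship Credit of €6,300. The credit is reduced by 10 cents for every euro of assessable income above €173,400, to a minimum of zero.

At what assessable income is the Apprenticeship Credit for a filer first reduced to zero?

The credit falls by 10% of each euro above €173,400, so it reaches zero when the excess is €6,300 / 10% = €63,000: income = €173,400 + €63,000 = €236,400.

€236,400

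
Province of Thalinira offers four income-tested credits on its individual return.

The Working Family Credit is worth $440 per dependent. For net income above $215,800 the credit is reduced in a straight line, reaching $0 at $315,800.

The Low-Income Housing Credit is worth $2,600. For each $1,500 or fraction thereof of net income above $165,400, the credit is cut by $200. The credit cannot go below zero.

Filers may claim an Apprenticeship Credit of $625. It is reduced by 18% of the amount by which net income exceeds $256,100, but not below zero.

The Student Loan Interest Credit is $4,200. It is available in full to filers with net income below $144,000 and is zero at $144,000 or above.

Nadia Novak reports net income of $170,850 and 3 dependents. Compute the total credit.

Working Family Credit: base = 3 × $440 = $1,320. $170,850 is at or below the $215,800 threshold, so the full $1,320 applies.
Low-Income Housing Credit: income exceeds $165,400 by $5,450, which is 4 full-or-partial $1,500 increments; reduction = 4 × $200 = $800, leaving $1,800.
Apprenticeship Credit: $170,850 is at or below the $256,100 threshold, so the full $625 applies.
Student Loan Interest Credit: $170,850 meets or exceeds the $144,000 cutoff, so the credit is $0.
Total: $1,320 + $1,800 + $625 + $0 = $3,745.

$3,745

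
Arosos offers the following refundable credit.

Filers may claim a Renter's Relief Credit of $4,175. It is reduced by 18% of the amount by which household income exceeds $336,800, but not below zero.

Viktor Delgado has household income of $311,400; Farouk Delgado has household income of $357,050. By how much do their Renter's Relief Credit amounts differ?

$3,645

Viktor ($311,400): Renter's Relief Credit: $311,400 is at or below the $336,800 threshold, so the full $4,175 applies.
Farouk ($357,050): Renter's Relief Credit: 18% of the $20,250 excess over $336,800 is $3,645; credit = $4,175 − $3,645 = $530.
Difference: |$4,175 − $530| = $3,645.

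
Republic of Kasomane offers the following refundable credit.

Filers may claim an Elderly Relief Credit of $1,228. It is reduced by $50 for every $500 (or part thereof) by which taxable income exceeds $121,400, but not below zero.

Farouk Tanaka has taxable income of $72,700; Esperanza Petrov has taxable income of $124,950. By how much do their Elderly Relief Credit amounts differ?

$400

Farouk ($72,700): Elderly Relief Credit: $72,700 is at or below the $121,400 threshold, so the full $1,228 applies.
Esperanza ($124,950): Elderly Relief Credit: income exceeds $121,400 by $3,550, which is 8 full-or-partial $500 increments; reduction = 8 × $50 = $400, leaving $828.
Difference: |$1,228 − $828| = $400.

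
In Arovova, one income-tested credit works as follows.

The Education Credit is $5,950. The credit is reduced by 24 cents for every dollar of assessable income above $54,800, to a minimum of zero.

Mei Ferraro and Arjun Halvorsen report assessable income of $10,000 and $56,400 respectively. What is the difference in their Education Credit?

Mei ($10,000): Education Credit: $10,000 is at or below the $54,800 threshold, so the full $5,950 applies.
Arjun ($56,400): Education Credit: 24% of the $1,600 excess over $54,800 is $384; credit = $5,950 − $384 = $5,566.
Difference: |$5,950 − $5,566| = $384.

$384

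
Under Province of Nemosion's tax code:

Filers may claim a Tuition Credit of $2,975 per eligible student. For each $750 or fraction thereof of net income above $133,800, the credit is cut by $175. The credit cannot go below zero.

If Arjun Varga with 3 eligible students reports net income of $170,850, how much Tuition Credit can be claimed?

Tuition Credit: base = 3 × $2,975 = $8,925. income exceeds $133,800 by $37,050, which is 50 full-or-partial $750 increments; reduction = 50 × $175 = $8,750, leaving $175.

$175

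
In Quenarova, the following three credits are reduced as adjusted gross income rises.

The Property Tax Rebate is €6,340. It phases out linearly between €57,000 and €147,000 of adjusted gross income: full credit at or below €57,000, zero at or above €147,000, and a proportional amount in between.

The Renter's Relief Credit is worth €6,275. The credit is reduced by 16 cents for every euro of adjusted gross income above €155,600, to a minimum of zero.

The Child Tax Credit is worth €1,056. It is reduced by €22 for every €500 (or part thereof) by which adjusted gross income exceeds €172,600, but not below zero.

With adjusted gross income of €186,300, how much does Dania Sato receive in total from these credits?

Property Tax Rebate: €186,300 is at or above €147,000, so the credit is €0.
Renter's Relief Credit: 16% of the €30,700 excess over €155,600 is €4,912; credit = €6,275 − €4,912 = €1,363.
Child Tax Credit: income exceeds €172,600 by €13,700, which is 28 full-or-partial €500 increments; reduction = 28 × €22 = €616, leaving €440.
Total: €0 + €1,363 + €440 = €1,803.

€1,803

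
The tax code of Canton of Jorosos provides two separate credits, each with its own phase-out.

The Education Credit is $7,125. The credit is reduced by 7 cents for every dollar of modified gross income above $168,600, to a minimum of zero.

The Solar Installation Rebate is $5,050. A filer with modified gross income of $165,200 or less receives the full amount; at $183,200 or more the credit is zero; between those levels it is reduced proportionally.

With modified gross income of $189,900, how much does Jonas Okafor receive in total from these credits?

$5,634

Education Credit: 7% of the $21,300 excess over $168,600 is $1,491; credit = $7,125 − $1,491 = $5,634.
Solar Installation Rebate: $189,900 is at or above $183,200, so the credit is $0.
Total: $5,634 + $0 = $5,634.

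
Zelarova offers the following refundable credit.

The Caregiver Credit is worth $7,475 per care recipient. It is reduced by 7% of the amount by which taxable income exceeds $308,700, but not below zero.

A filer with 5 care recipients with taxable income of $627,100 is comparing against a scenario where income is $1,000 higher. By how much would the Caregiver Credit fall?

$70

At $627,100 — base = 5 × $7,475 = $37,375. 7% of the $318,400 excess over $308,700 is $22,288; credit = $37,375 − $22,288 = $15,087.
At $628,100 — base = 5 × $7,475 = $37,375. 7% of the $319,400 excess over $308,700 is $22,358; credit = $37,375 − $22,358 = $15,017.
Lost: $15,087 − $15,017 = $70.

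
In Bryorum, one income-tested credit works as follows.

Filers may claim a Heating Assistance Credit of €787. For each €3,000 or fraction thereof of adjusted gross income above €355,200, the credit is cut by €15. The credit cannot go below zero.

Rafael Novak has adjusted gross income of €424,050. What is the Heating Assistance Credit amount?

Heating Assistance Credit: income exceeds €355,200 by €68,850, which is 23 full-or-partial €3,000 increments; reduction = 23 × €15 = €345, leaving €442.

€442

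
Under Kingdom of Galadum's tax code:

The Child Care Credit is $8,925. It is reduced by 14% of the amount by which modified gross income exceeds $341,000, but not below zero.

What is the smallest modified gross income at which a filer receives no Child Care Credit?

The credit falls by 14% of each dollar above $341,000, so it reaches zero when the excess is $8,925 / 14% = $63,750: income = $341,000 + $63,750 = $404,750.

$404,750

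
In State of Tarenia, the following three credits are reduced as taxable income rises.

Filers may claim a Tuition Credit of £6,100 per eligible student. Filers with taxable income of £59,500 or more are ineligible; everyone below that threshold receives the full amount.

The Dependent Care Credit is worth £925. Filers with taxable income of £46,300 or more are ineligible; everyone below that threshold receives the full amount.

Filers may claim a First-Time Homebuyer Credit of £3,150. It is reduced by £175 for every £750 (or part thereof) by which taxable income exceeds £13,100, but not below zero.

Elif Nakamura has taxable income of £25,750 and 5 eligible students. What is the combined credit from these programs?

Tuition Credit: base = 5 × £6,100 = £30,500. £25,750 is below the £59,500 cutoff, so the full £30,500 applies.
Dependent Care Credit: £25,750 is below the £46,300 cutoff, so the full £925 applies.
First-Time Homebuyer Credit: income exceeds £13,100 by £12,650, which is 17 full-or-partial £750 increments; reduction = 17 × £175 = £2,975, leaving £175.
Total: £30,500 + £925 + £175 = £31,600.

£31,600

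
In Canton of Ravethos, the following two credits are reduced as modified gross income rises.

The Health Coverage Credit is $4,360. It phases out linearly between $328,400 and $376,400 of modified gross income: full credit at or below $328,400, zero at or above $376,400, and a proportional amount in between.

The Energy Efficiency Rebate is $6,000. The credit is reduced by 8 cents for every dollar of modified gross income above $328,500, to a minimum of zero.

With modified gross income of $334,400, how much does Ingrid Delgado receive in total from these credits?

Health Coverage Credit: $334,400 is $6,000 into a $48,000 phase-out range, leaving 42,000/48,000 of the credit: $4,360 × 42,000/48,000 = $3,815.
Energy Efficiency Rebate: 8% of the $5,900 excess over $328,500 is $472; credit = $6,000 − $472 = $5,528.
Total: $3,815 + $5,528 = $9,343.

$9,343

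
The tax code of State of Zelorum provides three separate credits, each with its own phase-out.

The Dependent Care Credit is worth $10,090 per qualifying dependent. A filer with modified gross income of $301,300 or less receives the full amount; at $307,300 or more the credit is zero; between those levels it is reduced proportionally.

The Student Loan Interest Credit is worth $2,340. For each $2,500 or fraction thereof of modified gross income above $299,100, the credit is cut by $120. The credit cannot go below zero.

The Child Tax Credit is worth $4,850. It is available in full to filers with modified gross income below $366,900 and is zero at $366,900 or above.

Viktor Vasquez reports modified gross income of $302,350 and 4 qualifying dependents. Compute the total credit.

$40,247

Dependent Care Credit: base = 4 × $10,090 = $40,360. $302,350 is $1,050 into a $6,000 phase-out range, leaving 4,950/6,000 of the credit: $40,360 × 4,950/6,000 = $33,297.
Student Loan Interest Credit: income exceeds $299,100 by $3,250, which is 2 full-or-partial $2,500 increments; reduction = 2 × $120 = $240, leaving $2,100.
Child Tax Credit: $302,350 is below the $366,900 cutoff, so the full $4,850 applies.
Total: $33,297 + $2,100 + $4,850 = $40,247.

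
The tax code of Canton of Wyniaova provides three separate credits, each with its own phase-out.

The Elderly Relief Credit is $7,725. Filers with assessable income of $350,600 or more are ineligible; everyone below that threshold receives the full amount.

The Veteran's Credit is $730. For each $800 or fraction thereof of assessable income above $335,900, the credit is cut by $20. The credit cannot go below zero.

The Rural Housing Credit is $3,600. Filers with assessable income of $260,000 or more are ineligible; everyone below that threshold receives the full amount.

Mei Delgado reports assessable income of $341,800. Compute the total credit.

$8,295

Elderly Relief Credit: $341,800 is below the $350,600 cutoff, so the full $7,725 applies.
Veteran's Credit: income exceeds $335,900 by $5,900, which is 8 full-or-partial $800 increments; reduction = 8 × $20 = $160, leaving $570.
Rural Housing Credit: $341,800 meets or exceeds the $260,000 cutoff, so the credit is $0.
Total: $7,725 + $570 + $0 = $8,295.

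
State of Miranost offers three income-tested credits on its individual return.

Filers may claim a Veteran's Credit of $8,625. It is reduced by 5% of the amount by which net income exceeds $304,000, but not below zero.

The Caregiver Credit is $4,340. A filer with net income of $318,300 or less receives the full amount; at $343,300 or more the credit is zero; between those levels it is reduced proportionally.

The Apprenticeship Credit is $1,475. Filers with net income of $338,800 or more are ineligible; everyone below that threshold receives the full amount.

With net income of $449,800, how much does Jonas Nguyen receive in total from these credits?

$1,335

Veteran's Credit: 5% of the $145,800 excess over $304,000 is $7,290; credit = $8,625 − $7,290 = $1,335.
Caregiver Credit: $449,800 is at or above $343,300, so the credit is $0.
Apprenticeship Credit: $449,800 meets or exceeds the $338,800 cutoff, so the credit is $0.
Total: $1,335 + $0 + $0 = $1,335.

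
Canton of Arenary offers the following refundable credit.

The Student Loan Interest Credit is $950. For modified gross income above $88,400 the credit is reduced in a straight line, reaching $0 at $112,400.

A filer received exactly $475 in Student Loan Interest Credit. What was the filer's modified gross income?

$475 is 475/950 of the full $950, so 475/950 of the $24,000 range has been used: income = $88,400 + $24,000 × 475/950 = $100,400.

$100,400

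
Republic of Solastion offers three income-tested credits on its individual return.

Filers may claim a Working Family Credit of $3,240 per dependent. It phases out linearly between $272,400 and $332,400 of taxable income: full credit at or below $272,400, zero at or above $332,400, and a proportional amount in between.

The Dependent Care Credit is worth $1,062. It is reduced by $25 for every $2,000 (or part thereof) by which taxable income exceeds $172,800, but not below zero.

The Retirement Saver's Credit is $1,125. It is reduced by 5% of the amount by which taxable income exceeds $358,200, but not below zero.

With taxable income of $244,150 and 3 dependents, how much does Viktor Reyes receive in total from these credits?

Working Family Credit: base = 3 × $3,240 = $9,720. $244,150 is at or below the $272,400 threshold, so the full $9,720 applies.
Dependent Care Credit: income exceeds $172,800 by $71,350, which is 36 full-or-partial $2,000 increments; reduction = 36 × $25 = $900, leaving $162.
Retirement Saver's Credit: $244,150 is at or below the $358,200 threshold, so the full $1,125 applies.
Total: $9,720 + $162 + $1,125 = $11,007.

$11,007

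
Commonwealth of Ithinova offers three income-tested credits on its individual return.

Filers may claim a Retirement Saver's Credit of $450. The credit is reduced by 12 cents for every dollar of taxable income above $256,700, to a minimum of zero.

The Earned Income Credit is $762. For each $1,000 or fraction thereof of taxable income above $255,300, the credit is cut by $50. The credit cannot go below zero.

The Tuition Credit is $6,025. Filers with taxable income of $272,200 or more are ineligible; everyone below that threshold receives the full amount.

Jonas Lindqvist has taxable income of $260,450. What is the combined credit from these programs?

$6,487

Retirement Saver's Credit: 12% of the $3,750 excess over $256,700 is $450 ≥ base, so the credit is $0.
Earned Income Credit: income exceeds $255,300 by $5,150, which is 6 full-or-partial $1,000 increments; reduction = 6 × $50 = $300, leaving $462.
Tuition Credit: $260,450 is below the $272,200 cutoff, so the full $6,025 applies.
Total: $0 + $462 + $6,025 = $6,487.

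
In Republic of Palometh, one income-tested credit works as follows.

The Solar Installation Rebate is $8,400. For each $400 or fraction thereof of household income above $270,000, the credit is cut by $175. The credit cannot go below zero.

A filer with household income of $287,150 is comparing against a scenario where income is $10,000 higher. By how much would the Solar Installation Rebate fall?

$875

At $287,150 — income exceeds $270,000 by $17,150, which is 43 full-or-partial $400 increments; reduction = 43 × $175 = $7,525, leaving $875.
At $297,150 — income exceeds $270,000 by $27,150 → 68 increments × $175 = $11,900 ≥ base, so the credit is $0.
Lost: $875 − $0 = $875.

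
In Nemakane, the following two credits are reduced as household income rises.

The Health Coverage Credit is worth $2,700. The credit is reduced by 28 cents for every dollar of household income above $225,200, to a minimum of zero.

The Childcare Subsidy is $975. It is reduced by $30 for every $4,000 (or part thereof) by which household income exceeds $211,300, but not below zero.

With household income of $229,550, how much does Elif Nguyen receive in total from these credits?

$2,307

Health Coverage Credit: 28% of the $4,350 excess over $225,200 is $1,218; credit = $2,700 − $1,218 = $1,482.
Childcare Subsidy: income exceeds $211,300 by $18,250, which is 5 full-or-partial $4,000 increments; reduction = 5 × $30 = $150, leaving $825.
Total: $1,482 + $825 = $2,307.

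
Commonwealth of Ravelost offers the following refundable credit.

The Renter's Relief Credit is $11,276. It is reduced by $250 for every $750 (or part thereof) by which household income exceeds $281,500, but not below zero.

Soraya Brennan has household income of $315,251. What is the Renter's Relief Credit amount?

$0

Renter's Relief Credit: income exceeds $281,500 by $33,751 → 46 increments × $250 = $11,500 ≥ base, so the credit is $0.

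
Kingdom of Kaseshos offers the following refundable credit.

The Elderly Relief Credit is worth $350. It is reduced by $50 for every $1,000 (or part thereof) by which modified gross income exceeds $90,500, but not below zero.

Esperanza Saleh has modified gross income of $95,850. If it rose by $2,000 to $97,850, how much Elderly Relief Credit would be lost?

$50

At $95,850 — income exceeds $90,500 by $5,350, which is 6 full-or-partial $1,000 increments; reduction = 6 × $50 = $300, leaving $50.
At $97,850 — income exceeds $90,500 by $7,350 → 8 increments × $50 = $400 ≥ base, so the credit is $0.
Lost: $50 − $0 = $50.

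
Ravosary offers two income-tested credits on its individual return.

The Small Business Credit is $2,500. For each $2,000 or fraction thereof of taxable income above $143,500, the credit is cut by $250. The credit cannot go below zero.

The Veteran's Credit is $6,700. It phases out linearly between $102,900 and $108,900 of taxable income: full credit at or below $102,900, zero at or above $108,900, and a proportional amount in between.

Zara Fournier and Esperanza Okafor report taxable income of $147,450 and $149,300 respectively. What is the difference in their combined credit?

Zara ($147,450): Small Business Credit: income exceeds $143,500 by $3,950, which is 2 full-or-partial $2,000 increments; reduction = 2 × $250 = $500, leaving $2,000. Veteran's Credit: $147,450 is at or above $108,900, so the credit is $0. total $2,000 + $0 = $2,000
Esperanza ($149,300): Small Business Credit: income exceeds $143,500 by $5,800, which is 3 full-or-partial $2,000 increments; reduction = 3 × $250 = $750, leaving $1,750. Veteran's Credit: $149,300 is at or above $108,900, so the credit is $0. total $1,750 + $0 = $1,750
Difference: |$2,000 − $1,750| = $250.

$250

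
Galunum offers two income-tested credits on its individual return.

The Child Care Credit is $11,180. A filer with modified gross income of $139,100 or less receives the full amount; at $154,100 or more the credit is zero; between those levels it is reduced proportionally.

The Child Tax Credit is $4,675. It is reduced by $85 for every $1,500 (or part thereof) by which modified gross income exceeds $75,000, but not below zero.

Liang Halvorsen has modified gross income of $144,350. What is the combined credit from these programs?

Child Care Credit: $144,350 is $5,250 into a $15,000 phase-out range, leaving 9,750/15,000 of the credit: $11,180 × 9,750/15,000 = $7,267.
Child Tax Credit: income exceeds $75,000 by $69,350, which is 47 full-or-partial $1,500 increments; reduction = 47 × $85 = $3,995, leaving $680.
Total: $7,267 + $680 = $7,947.

$7,947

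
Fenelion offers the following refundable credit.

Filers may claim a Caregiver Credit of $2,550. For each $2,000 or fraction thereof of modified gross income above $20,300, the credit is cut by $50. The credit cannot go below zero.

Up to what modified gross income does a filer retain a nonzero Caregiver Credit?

$120,300

After 50 increments the reduction is 50 × $50 = $2,500, leaving $50; one more increment wipes it out. Increment 50 ends at excess 50 × $2,000 = $100,000, so the highest qualifying income is $20,300 + $100,000 = $120,300.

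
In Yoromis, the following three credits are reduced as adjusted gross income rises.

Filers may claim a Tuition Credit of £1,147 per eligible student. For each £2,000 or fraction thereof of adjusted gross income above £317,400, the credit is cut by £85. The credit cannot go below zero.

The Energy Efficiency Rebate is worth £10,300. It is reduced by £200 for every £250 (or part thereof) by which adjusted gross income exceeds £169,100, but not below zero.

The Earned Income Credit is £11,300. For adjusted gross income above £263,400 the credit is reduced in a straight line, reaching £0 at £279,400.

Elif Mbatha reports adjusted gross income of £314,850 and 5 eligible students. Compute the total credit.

£5,735

Tuition Credit: base = 5 × £1,147 = £5,735. £314,850 is at or below the £317,400 threshold, so the full £5,735 applies.
Energy Efficiency Rebate: income exceeds £169,100 by £145,750 → 583 increments × £200 = £116,600 ≥ base, so the credit is £0.
Earned Income Credit: £314,850 is at or above £279,400, so the credit is £0.
Total: £5,735 + £0 + £0 = £5,735.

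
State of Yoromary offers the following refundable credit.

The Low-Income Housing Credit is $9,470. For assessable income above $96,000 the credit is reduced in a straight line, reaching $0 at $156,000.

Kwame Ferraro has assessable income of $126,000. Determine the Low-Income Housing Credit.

$4,735

Low-Income Housing Credit: $126,000 is $30,000 into a $60,000 phase-out range, leaving 30,000/60,000 of the credit: $9,470 × 30,000/60,000 = $4,735.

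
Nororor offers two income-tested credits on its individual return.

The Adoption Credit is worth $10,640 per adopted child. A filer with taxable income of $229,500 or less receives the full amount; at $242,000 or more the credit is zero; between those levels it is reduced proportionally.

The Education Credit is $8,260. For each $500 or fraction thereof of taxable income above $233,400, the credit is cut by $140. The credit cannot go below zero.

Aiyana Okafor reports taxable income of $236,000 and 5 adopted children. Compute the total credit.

$32,956

Adoption Credit: base = 5 × $10,640 = $53,200. $236,000 is $6,500 into a $12,500 phase-out range, leaving 6,000/12,500 of the credit: $53,200 × 6,000/12,500 = $25,536.
Education Credit: income exceeds $233,400 by $2,600, which is 6 full-or-partial $500 increments; reduction = 6 × $140 = $840, leaving $7,420.
Total: $25,536 + $7,420 = $32,956.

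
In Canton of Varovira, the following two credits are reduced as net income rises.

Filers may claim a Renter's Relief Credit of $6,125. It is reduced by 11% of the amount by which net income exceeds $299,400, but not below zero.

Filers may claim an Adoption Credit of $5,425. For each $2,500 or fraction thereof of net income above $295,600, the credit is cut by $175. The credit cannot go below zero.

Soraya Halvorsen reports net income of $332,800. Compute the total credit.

Renter's Relief Credit: 11% of the $33,400 excess over $299,400 is $3,674; credit = $6,125 − $3,674 = $2,451.
Adoption Credit: income exceeds $295,600 by $37,200, which is 15 full-or-partial $2,500 increments; reduction = 15 × $175 = $2,625, leaving $2,800.
Total: $2,451 + $2,800 = $5,251.

$5,251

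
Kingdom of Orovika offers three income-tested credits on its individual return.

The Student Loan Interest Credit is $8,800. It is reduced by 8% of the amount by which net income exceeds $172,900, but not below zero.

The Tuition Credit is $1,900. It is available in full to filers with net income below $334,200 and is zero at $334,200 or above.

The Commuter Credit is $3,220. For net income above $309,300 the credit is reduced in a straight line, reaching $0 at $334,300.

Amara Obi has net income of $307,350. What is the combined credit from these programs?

Student Loan Interest Credit: 8% of the $134,450 excess over $172,900 is $10,756 ≥ base, so the credit is $0.
Tuition Credit: $307,350 is below the $334,200 cutoff, so the full $1,900 applies.
Commuter Credit: $307,350 is at or below the $309,300 threshold, so the full $3,220 applies.
Total: $0 + $1,900 + $3,220 = $5,120.

$5,120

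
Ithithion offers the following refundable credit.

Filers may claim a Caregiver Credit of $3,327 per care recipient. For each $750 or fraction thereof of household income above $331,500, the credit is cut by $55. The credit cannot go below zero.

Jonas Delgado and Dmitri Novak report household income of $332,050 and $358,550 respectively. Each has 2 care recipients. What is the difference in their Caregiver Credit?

$1,980

Jonas ($332,050): Caregiver Credit: base = 2 × $3,327 = $6,654. income exceeds $331,500 by $550, which is 1 full-or-partial $750 increment; reduction = 1 × $55 = $55, leaving $6,599.
Dmitri ($358,550): Caregiver Credit: base = 2 × $3,327 = $6,654. income exceeds $331,500 by $27,050, which is 37 full-or-partial $750 increments; reduction = 37 × $55 = $2,035, leaving $4,619.
Difference: |$6,599 − $4,619| = $1,980.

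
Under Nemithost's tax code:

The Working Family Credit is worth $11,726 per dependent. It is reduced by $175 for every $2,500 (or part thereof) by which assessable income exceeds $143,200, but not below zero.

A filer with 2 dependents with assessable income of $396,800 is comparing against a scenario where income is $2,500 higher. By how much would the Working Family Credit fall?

$175

At $396,800 — base = 2 × $11,726 = $23,452. income exceeds $143,200 by $253,600, which is 102 full-or-partial $2,500 increments; reduction = 102 × $175 = $17,850, leaving $5,602.
At $399,300 — base = 2 × $11,726 = $23,452. income exceeds $143,200 by $256,100, which is 103 full-or-partial $2,500 increments; reduction = 103 × $175 = $18,025, leaving $5,427.
Lost: $5,602 − $5,427 = $175.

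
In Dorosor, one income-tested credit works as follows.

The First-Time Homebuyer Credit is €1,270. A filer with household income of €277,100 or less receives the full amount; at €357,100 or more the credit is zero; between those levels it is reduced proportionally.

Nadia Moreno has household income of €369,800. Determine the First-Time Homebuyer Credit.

First-Time Homebuyer Credit: €369,800 is at or above €357,100, so the credit is €0.

€0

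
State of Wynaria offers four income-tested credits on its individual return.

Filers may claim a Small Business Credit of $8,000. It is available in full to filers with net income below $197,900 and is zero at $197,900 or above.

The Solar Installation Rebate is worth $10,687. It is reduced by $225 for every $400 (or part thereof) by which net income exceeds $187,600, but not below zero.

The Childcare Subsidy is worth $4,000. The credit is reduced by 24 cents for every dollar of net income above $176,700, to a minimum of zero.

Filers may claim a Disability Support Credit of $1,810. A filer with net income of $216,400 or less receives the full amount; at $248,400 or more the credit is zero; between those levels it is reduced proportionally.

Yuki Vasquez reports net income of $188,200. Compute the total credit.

$21,287

Small Business Credit: $188,200 is below the $197,900 cutoff, so the full $8,000 applies.
Solar Installation Rebate: income exceeds $187,600 by $600, which is 2 full-or-partial $400 increments; reduction = 2 × $225 = $450, leaving $10,237.
Childcare Subsidy: 24% of the $11,500 excess over $176,700 is $2,760; credit = $4,000 − $2,760 = $1,240.
Disability Support Credit: $188,200 is at or below the $216,400 threshold, so the full $1,810 applies.
Total: $8,000 + $10,237 + $1,240 + $1,810 = $21,287.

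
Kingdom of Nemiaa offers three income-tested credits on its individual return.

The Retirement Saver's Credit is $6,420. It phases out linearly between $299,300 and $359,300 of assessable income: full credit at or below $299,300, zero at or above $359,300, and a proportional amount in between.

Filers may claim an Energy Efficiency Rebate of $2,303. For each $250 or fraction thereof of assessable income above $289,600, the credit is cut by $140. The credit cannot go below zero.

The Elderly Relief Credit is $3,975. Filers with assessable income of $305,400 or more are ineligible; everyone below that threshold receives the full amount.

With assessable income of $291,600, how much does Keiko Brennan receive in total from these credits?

$11,578

Retirement Saver's Credit: $291,600 is at or below the $299,300 threshold, so the full $6,420 applies.
Energy Efficiency Rebate: income exceeds $289,600 by $2,000, which is 8 full-or-partial $250 increments; reduction = 8 × $140 = $1,120, leaving $1,183.
Elderly Relief Credit: $291,600 is below the $305,400 cutoff, so the full $3,975 applies.
Total: $6,420 + $1,183 + $3,975 = $11,578.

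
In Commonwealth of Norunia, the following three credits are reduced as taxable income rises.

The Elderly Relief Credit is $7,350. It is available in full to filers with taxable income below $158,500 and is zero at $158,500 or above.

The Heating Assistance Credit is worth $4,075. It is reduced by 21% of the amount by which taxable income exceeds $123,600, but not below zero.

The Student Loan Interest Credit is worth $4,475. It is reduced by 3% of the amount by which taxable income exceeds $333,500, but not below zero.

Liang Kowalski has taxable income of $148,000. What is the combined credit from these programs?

Elderly Relief Credit: $148,000 is below the $158,500 cutoff, so the full $7,350 applies.
Heating Assistance Credit: 21% of the $24,400 excess over $123,600 is $5,124 ≥ base, so the credit is $0.
Student Loan Interest Credit: $148,000 is at or below the $333,500 threshold, so the full $4,475 applies.
Total: $7,350 + $0 + $4,475 = $11,825.

$11,825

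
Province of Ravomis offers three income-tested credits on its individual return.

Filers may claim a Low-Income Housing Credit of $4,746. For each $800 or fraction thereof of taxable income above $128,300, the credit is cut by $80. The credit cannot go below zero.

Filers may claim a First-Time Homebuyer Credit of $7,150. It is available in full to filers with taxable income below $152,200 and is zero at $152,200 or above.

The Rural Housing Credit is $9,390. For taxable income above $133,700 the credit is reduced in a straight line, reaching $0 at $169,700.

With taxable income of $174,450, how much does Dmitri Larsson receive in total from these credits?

Low-Income Housing Credit: income exceeds $128,300 by $46,150, which is 58 full-or-partial $800 increments; reduction = 58 × $80 = $4,640, leaving $106.
First-Time Homebuyer Credit: $174,450 meets or exceeds the $152,200 cutoff, so the credit is $0.
Rural Housing Credit: $174,450 is at or above $169,700, so the credit is $0.
Total: $106 + $0 + $0 = $106.

$106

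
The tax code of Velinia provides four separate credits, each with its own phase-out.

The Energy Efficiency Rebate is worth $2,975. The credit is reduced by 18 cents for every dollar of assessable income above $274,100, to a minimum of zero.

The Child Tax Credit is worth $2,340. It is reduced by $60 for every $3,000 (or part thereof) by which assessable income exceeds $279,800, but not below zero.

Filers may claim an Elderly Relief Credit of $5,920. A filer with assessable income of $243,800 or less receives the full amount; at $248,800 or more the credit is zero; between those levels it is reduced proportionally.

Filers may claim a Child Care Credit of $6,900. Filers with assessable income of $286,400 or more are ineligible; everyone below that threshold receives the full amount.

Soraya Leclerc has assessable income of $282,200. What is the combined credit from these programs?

Energy Efficiency Rebate: 18% of the $8,100 excess over $274,100 is $1,458; credit = $2,975 − $1,458 = $1,517.
Child Tax Credit: income exceeds $279,800 by $2,400, which is 1 full-or-partial $3,000 increment; reduction = 1 × $60 = $60, leaving $2,280.
Elderly Relief Credit: $282,200 is at or above $248,800, so the credit is $0.
Child Care Credit: $282,200 is below the $286,400 cutoff, so the full $6,900 applies.
Total: $1,517 + $2,280 + $0 + $6,900 = $10,697.

$10,697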